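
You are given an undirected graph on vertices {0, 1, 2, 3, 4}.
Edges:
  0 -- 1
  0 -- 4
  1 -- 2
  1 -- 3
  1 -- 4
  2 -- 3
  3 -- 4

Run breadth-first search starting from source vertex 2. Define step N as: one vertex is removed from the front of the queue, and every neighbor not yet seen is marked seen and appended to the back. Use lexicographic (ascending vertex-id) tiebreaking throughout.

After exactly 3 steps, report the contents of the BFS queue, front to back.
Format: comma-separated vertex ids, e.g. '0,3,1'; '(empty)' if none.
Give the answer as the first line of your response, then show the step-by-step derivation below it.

0,4

step 1: dequeue 2; queue=[1,3]; order=2
step 2: dequeue 1; queue=[3,0,4]; order=2,1
step 3: dequeue 3; queue=[0,4]; order=2,1,3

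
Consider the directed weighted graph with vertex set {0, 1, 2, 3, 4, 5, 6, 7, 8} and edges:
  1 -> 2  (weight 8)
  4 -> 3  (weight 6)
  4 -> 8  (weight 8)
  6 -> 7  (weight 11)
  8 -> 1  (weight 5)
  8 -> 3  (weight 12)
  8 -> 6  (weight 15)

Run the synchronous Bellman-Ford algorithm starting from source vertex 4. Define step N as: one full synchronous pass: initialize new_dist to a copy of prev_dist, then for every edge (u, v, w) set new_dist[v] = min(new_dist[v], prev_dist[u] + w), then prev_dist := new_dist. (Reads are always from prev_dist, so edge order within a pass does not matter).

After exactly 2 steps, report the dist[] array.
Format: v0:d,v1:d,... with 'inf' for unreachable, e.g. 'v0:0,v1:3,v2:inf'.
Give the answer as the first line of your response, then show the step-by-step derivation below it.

v0:inf,v1:13,v2:inf,v3:6,v4:0,v5:inf,v6:23,v7:inf,v8:8

step 1: dist = v0:inf,v1:inf,v2:inf,v3:6,v4:0,v5:inf,v6:inf,v7:inf,v8:8
step 2: dist = v0:inf,v1:13,v2:inf,v3:6,v4:0,v5:inf,v6:23,v7:inf,v8:8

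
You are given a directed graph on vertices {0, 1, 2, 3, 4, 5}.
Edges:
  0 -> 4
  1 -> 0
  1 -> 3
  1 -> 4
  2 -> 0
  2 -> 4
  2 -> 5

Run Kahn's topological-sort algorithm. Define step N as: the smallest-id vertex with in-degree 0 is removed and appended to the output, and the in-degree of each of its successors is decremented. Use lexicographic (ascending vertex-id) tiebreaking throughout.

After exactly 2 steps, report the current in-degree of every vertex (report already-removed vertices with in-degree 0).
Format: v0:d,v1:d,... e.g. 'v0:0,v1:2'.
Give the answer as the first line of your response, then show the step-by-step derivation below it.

v0:0,v1:0,v2:0,v3:0,v4:1,v5:0

step 1: output 1; order=[1]; indeg=(1,0,0,0,2,1)
step 2: output 2; order=[1,2]; indeg=(0,0,0,0,1,0)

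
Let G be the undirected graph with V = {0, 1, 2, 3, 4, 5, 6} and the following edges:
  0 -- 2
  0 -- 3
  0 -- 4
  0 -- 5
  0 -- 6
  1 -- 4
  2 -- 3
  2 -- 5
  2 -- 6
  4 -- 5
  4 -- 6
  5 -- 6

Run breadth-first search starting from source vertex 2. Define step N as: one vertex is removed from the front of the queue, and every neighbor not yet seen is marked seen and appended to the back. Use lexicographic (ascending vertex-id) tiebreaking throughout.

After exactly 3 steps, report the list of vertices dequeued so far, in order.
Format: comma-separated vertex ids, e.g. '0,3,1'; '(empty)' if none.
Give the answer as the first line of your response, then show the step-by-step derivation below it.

2,0,3

step 1: dequeue 2; queue=[0,3,5,6]; order=2
step 2: dequeue 0; queue=[3,5,6,4]; order=2,0
step 3: dequeue 3; queue=[5,6,4]; order=2,0,3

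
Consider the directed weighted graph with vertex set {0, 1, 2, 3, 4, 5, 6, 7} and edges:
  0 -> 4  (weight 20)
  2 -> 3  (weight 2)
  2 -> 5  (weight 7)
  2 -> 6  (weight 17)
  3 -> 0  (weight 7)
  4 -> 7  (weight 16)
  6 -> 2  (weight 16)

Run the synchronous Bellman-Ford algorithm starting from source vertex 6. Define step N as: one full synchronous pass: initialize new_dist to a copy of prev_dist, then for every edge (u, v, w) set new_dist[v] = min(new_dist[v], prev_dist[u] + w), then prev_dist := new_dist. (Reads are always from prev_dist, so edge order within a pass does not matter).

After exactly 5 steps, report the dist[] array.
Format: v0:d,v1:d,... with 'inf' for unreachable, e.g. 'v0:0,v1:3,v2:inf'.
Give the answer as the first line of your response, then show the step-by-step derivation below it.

v0:25,v1:inf,v2:16,v3:18,v4:45,v5:23,v6:0,v7:61

step 1: dist = v0:inf,v1:inf,v2:16,v3:inf,v4:inf,v5:inf,v6:0,v7:inf
step 2: dist = v0:inf,v1:inf,v2:16,v3:18,v4:inf,v5:23,v6:0,v7:inf
step 3: dist = v0:25,v1:inf,v2:16,v3:18,v4:inf,v5:23,v6:0,v7:inf
step 4: dist = v0:25,v1:inf,v2:16,v3:18,v4:45,v5:23,v6:0,v7:inf
step 5: dist = v0:25,v1:inf,v2:16,v3:18,v4:45,v5:23,v6:0,v7:61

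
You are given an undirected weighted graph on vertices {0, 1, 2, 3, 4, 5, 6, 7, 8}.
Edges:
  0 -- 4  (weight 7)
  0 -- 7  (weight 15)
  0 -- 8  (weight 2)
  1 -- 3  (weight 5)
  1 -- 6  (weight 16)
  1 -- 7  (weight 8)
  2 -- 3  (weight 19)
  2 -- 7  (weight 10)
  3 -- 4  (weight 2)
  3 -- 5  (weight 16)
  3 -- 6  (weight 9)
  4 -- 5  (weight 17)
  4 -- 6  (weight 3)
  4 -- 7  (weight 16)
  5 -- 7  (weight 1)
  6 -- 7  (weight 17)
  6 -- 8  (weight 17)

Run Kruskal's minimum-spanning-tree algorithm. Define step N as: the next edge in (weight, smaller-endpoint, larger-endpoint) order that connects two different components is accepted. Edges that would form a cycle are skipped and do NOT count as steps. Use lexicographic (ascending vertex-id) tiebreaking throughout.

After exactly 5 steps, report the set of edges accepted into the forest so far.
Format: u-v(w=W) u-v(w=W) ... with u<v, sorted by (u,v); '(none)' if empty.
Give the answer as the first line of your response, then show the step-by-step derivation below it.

0-8(w=2) 1-3(w=5) 3-4(w=2) 4-6(w=3) 5-7(w=1)

step 1: add edge 5-7 (w=1); MST = {5-7(w=1)}
step 2: add edge 0-8 (w=2); MST = {0-8(w=2) 5-7(w=1)}
step 3: add edge 3-4 (w=2); MST = {0-8(w=2) 3-4(w=2) 5-7(w=1)}
step 4: add edge 4-6 (w=3); MST = {0-8(w=2) 3-4(w=2) 4-6(w=3) 5-7(w=1)}
step 5: add edge 1-3 (w=5); MST = {0-8(w=2) 1-3(w=5) 3-4(w=2) 4-6(w=3) 5-7(w=1)}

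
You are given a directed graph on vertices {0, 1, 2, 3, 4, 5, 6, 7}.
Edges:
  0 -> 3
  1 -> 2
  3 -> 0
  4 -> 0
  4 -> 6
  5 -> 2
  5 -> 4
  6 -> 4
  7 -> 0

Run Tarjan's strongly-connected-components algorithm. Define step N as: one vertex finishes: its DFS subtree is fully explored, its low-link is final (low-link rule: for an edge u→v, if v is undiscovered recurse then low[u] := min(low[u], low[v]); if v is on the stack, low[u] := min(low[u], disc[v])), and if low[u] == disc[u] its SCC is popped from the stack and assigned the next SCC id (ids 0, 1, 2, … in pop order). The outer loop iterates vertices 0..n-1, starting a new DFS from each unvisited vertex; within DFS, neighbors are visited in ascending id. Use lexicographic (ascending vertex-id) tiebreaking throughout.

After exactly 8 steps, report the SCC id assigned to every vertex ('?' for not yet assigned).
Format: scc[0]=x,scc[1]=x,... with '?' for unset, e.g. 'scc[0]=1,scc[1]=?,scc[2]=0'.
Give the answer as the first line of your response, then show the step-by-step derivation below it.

scc[0]=0,scc[1]=2,scc[2]=1,scc[3]=0,scc[4]=3,scc[5]=4,scc[6]=3,scc[7]=5

step 1: low=(low[0]=0,low[1]=?,low[2]=?,low[3]=0,low[4]=?,low[5]=?,low[6]=?,low[7]=?); scc=(scc[0]=?,scc[1]=?,scc[2]=?,scc[3]=?,scc[4]=?,scc[5]=?,scc[6]=?,scc[7]=?)
step 2: low=(low[0]=0,low[1]=?,low[2]=?,low[3]=0,low[4]=?,low[5]=?,low[6]=?,low[7]=?); scc=(scc[0]=0,scc[1]=?,scc[2]=?,scc[3]=0,scc[4]=?,scc[5]=?,scc[6]=?,scc[7]=?)
step 3: low=(low[0]=0,low[1]=2,low[2]=3,low[3]=0,low[4]=?,low[5]=?,low[6]=?,low[7]=?); scc=(scc[0]=0,scc[1]=?,scc[2]=1,scc[3]=0,scc[4]=?,scc[5]=?,scc[6]=?,scc[7]=?)
step 4: low=(low[0]=0,low[1]=2,low[2]=3,low[3]=0,low[4]=?,low[5]=?,low[6]=?,low[7]=?); scc=(scc[0]=0,scc[1]=2,scc[2]=1,scc[3]=0,scc[4]=?,scc[5]=?,scc[6]=?,scc[7]=?)
step 5: low=(low[0]=0,low[1]=2,low[2]=3,low[3]=0,low[4]=4,low[5]=?,low[6]=4,low[7]=?); scc=(scc[0]=0,scc[1]=2,scc[2]=1,scc[3]=0,scc[4]=?,scc[5]=?,scc[6]=?,scc[7]=?)
step 6: low=(low[0]=0,low[1]=2,low[2]=3,low[3]=0,low[4]=4,low[5]=?,low[6]=4,low[7]=?); scc=(scc[0]=0,scc[1]=2,scc[2]=1,scc[3]=0,scc[4]=3,scc[5]=?,scc[6]=3,scc[7]=?)
step 7: low=(low[0]=0,low[1]=2,low[2]=3,low[3]=0,low[4]=4,low[5]=6,low[6]=4,low[7]=?); scc=(scc[0]=0,scc[1]=2,scc[2]=1,scc[3]=0,scc[4]=3,scc[5]=4,scc[6]=3,scc[7]=?)
step 8: low=(low[0]=0,low[1]=2,low[2]=3,low[3]=0,low[4]=4,low[5]=6,low[6]=4,low[7]=7); scc=(scc[0]=0,scc[1]=2,scc[2]=1,scc[3]=0,scc[4]=3,scc[5]=4,scc[6]=3,scc[7]=5)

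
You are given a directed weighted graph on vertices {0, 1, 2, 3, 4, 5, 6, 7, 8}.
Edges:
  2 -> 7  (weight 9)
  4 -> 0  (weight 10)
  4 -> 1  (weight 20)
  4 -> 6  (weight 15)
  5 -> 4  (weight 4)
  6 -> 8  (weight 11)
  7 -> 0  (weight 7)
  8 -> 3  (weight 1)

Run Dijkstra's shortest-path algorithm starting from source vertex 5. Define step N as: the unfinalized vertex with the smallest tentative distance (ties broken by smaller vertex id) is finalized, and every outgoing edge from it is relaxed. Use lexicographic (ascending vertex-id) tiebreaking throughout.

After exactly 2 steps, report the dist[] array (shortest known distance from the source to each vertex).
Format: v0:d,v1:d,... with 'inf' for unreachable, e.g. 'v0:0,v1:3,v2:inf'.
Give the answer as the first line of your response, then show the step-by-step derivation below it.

v0:14,v1:24,v2:inf,v3:inf,v4:4,v5:0,v6:19,v7:inf,v8:inf

step 1: dist = v0:inf,v1:inf,v2:inf,v3:inf,v4:4,v5:0,v6:inf,v7:inf,v8:inf
step 2: dist = v0:14,v1:24,v2:inf,v3:inf,v4:4,v5:0,v6:19,v7:inf,v8:inf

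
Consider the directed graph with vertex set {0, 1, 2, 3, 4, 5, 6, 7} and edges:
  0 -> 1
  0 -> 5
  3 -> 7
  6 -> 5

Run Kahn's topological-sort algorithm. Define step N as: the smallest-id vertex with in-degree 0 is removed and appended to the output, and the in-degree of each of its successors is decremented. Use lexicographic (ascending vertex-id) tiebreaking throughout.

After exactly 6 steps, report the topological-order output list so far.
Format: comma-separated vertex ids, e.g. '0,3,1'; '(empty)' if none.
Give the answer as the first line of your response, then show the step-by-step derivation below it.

0,1,2,3,4,6

step 1: output 0; order=[0]; indeg=(0,0,0,0,0,1,0,1)
step 2: output 1; order=[0,1]; indeg=(0,0,0,0,0,1,0,1)
step 3: output 2; order=[0,1,2]; indeg=(0,0,0,0,0,1,0,1)
step 4: output 3; order=[0,1,2,3]; indeg=(0,0,0,0,0,1,0,0)
step 5: output 4; order=[0,1,2,3,4]; indeg=(0,0,0,0,0,1,0,0)
step 6: output 6; order=[0,1,2,3,4,6]; indeg=(0,0,0,0,0,0,0,0)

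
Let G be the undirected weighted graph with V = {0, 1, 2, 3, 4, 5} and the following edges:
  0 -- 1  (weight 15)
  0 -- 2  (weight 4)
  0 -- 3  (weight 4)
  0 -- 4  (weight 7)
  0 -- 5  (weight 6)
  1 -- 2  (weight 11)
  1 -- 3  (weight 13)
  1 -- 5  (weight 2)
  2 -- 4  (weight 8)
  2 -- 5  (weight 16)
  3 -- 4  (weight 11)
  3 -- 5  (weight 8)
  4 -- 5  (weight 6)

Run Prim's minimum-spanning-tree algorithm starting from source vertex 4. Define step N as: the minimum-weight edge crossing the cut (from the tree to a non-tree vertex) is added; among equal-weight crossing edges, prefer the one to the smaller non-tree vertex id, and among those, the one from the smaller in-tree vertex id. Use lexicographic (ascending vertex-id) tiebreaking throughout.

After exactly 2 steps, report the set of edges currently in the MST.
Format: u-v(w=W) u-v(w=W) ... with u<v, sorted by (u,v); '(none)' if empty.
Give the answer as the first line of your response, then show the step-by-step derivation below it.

1-5(w=2) 4-5(w=6)

step 1: add edge 4-5 (w=6); MST = {4-5(w=6)}
step 2: add edge 1-5 (w=2); MST = {1-5(w=2) 4-5(w=6)}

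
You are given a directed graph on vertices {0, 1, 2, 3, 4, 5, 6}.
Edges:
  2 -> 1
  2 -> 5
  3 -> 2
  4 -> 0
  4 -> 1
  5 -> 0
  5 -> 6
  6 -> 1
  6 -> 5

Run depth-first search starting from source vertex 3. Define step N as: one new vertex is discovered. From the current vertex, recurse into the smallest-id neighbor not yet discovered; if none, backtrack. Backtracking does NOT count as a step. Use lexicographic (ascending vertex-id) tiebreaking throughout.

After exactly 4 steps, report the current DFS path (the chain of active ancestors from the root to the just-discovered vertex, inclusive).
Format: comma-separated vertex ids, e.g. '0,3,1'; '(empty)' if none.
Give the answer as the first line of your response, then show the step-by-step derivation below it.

3,2,5

step 1: discover 3; path=3; order=3
step 2: discover 2; path=3>2; order=3,2
step 3: discover 1; path=3>2>1; order=3,2,1
step 4: discover 5; path=3>2>5; order=3,2,1,5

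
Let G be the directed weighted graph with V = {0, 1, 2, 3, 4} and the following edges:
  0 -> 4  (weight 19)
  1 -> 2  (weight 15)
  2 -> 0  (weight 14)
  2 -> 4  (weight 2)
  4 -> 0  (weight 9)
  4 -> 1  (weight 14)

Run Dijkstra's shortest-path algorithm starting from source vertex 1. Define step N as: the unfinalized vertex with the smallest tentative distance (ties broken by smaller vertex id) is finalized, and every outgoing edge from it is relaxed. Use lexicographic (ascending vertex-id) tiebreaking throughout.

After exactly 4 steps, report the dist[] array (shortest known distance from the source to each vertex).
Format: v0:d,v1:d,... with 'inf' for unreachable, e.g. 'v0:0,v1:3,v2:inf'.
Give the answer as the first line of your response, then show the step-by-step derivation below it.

v0:26,v1:0,v2:15,v3:inf,v4:17

step 1: dist = v0:inf,v1:0,v2:15,v3:inf,v4:inf
step 2: dist = v0:29,v1:0,v2:15,v3:inf,v4:17
step 3: dist = v0:26,v1:0,v2:15,v3:inf,v4:17
step 4: dist = v0:26,v1:0,v2:15,v3:inf,v4:17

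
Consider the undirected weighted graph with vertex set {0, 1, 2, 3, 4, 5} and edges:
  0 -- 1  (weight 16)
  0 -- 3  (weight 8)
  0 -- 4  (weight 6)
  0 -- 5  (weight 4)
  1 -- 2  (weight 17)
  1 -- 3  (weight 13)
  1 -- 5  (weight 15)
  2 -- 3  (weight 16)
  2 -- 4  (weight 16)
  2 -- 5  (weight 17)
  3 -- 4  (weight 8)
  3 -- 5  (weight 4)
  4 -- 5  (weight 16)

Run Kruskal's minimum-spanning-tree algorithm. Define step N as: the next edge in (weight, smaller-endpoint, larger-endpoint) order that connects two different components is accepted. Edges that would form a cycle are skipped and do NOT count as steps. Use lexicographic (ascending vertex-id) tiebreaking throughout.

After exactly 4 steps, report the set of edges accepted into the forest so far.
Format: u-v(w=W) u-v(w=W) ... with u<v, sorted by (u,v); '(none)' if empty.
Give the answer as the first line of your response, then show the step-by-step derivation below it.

0-4(w=6) 0-5(w=4) 1-3(w=13) 3-5(w=4)

step 1: add edge 0-5 (w=4); MST = {0-5(w=4)}
step 2: add edge 3-5 (w=4); MST = {0-5(w=4) 3-5(w=4)}
step 3: add edge 0-4 (w=6); MST = {0-4(w=6) 0-5(w=4) 3-5(w=4)}
step 4: add edge 1-3 (w=13); MST = {0-4(w=6) 0-5(w=4) 1-3(w=13) 3-5(w=4)}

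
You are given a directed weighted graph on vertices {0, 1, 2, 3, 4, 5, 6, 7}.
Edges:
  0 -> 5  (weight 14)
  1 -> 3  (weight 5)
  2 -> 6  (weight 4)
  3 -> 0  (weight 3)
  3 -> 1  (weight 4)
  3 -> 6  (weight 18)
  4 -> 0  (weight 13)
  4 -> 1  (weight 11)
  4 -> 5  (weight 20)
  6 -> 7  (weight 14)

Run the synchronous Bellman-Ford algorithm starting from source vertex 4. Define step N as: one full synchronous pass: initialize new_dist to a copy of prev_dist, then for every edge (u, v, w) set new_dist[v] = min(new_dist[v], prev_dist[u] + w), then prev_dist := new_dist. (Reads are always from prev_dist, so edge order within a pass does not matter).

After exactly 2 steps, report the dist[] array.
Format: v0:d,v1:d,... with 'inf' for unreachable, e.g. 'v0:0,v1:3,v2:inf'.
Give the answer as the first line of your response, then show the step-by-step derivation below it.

v0:13,v1:11,v2:inf,v3:16,v4:0,v5:20,v6:inf,v7:inf

step 1: dist = v0:13,v1:11,v2:inf,v3:inf,v4:0,v5:20,v6:inf,v7:inf
step 2: dist = v0:13,v1:11,v2:inf,v3:16,v4:0,v5:20,v6:inf,v7:inf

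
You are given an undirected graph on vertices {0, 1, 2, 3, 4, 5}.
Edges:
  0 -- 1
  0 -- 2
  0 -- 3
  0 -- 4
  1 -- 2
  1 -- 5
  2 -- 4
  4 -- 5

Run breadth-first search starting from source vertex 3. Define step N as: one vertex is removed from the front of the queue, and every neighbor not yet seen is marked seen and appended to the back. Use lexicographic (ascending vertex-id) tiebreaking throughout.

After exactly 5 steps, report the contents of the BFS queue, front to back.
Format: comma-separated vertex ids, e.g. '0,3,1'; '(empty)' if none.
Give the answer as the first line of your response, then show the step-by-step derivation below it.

5

step 1: dequeue 3; queue=[0]; order=3
step 2: dequeue 0; queue=[1,2,4]; order=3,0
step 3: dequeue 1; queue=[2,4,5]; order=3,0,1
step 4: dequeue 2; queue=[4,5]; order=3,0,1,2
step 5: dequeue 4; queue=[5]; order=3,0,1,2,4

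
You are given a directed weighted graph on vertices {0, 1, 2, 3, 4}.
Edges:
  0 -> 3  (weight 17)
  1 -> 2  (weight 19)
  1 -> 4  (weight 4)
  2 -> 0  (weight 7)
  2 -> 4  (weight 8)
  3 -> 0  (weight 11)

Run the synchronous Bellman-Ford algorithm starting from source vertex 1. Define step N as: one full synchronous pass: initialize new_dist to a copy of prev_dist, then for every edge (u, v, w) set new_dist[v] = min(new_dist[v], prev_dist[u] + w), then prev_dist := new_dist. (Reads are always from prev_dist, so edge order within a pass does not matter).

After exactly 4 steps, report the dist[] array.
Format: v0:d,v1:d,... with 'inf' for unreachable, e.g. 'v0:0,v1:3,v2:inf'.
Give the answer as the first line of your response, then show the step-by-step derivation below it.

v0:26,v1:0,v2:19,v3:43,v4:4

step 1: dist = v0:inf,v1:0,v2:19,v3:inf,v4:4
step 2: dist = v0:26,v1:0,v2:19,v3:inf,v4:4
step 3: dist = v0:26,v1:0,v2:19,v3:43,v4:4
step 4: dist = v0:26,v1:0,v2:19,v3:43,v4:4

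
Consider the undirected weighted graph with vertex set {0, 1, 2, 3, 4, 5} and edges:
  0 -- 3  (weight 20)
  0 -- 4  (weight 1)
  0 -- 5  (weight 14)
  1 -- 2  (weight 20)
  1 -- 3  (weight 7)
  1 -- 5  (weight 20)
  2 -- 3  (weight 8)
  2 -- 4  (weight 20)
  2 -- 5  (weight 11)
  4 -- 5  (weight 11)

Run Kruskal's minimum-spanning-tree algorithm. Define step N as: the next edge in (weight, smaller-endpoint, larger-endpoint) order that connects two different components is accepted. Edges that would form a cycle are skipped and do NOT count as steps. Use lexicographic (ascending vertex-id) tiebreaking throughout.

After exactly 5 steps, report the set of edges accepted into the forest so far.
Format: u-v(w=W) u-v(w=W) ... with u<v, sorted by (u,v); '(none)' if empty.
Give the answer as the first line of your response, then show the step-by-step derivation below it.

0-4(w=1) 1-3(w=7) 2-3(w=8) 2-5(w=11) 4-5(w=11)

step 1: add edge 0-4 (w=1); MST = {0-4(w=1)}
step 2: add edge 1-3 (w=7); MST = {0-4(w=1) 1-3(w=7)}
step 3: add edge 2-3 (w=8); MST = {0-4(w=1) 1-3(w=7) 2-3(w=8)}
step 4: add edge 2-5 (w=11); MST = {0-4(w=1) 1-3(w=7) 2-3(w=8) 2-5(w=11)}
step 5: add edge 4-5 (w=11); MST = {0-4(w=1) 1-3(w=7) 2-3(w=8) 2-5(w=11) 4-5(w=11)}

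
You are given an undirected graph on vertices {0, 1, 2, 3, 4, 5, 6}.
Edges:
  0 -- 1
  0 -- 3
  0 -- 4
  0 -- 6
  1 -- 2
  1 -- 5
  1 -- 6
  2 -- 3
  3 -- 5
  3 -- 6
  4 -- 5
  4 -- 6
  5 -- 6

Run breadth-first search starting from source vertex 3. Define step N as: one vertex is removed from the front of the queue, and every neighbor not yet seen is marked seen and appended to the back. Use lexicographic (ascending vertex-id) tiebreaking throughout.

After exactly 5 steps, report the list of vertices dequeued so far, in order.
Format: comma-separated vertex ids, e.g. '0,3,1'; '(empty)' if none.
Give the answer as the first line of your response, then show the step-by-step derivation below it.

3,0,2,5,6

step 1: dequeue 3; queue=[0,2,5,6]; order=3
step 2: dequeue 0; queue=[2,5,6,1,4]; order=3,0
step 3: dequeue 2; queue=[5,6,1,4]; order=3,0,2
step 4: dequeue 5; queue=[6,1,4]; order=3,0,2,5
step 5: dequeue 6; queue=[1,4]; order=3,0,2,5,6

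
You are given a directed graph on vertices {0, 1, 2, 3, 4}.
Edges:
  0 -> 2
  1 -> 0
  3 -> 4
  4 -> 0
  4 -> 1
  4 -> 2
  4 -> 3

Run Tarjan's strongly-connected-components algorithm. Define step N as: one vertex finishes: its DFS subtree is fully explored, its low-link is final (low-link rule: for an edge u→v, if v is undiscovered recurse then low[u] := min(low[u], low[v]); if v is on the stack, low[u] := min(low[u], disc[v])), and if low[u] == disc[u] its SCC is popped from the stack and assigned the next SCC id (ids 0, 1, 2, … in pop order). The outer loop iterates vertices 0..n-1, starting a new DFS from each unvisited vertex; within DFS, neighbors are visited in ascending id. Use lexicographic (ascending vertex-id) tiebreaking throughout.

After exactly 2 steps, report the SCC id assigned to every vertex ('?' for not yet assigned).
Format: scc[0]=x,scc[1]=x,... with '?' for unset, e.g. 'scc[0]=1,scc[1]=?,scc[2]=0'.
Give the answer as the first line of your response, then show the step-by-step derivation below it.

scc[0]=1,scc[1]=?,scc[2]=0,scc[3]=?,scc[4]=?

step 1: low=(low[0]=0,low[1]=?,low[2]=1,low[3]=?,low[4]=?); scc=(scc[0]=?,scc[1]=?,scc[2]=0,scc[3]=?,scc[4]=?)
step 2: low=(low[0]=0,low[1]=?,low[2]=1,low[3]=?,low[4]=?); scc=(scc[0]=1,scc[1]=?,scc[2]=0,scc[3]=?,scc[4]=?)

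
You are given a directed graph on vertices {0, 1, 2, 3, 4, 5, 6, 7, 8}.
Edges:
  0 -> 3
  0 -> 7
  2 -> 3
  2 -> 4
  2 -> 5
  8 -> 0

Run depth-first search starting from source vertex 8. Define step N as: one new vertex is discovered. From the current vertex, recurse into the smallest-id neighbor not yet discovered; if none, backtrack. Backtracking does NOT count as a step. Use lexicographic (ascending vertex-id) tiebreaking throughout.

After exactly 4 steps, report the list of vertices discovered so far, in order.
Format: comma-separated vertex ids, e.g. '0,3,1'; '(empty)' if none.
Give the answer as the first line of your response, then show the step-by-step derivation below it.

8,0,3,7

step 1: discover 8; path=8; order=8
step 2: discover 0; path=8>0; order=8,0
step 3: discover 3; path=8>0>3; order=8,0,3
step 4: discover 7; path=8>0>7; order=8,0,3,7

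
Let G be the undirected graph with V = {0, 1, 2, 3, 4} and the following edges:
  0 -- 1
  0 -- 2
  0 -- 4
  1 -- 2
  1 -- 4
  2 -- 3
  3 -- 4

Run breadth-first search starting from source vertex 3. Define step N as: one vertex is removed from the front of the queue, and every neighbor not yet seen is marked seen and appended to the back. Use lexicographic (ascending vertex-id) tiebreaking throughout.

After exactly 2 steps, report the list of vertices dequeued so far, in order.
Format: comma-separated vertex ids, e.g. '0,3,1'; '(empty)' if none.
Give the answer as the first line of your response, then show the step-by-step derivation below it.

3,2

step 1: dequeue 3; queue=[2,4]; order=3
step 2: dequeue 2; queue=[4,0,1]; order=3,2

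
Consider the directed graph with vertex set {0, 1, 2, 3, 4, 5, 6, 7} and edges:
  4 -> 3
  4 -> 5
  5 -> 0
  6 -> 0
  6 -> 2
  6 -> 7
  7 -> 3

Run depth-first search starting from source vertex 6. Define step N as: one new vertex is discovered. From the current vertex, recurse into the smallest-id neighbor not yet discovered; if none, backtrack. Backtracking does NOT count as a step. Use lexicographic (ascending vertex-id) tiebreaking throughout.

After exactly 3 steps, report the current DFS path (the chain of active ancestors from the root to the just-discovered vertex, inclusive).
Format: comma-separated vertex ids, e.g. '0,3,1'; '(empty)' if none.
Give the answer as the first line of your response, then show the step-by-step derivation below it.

6,2

step 1: discover 6; path=6; order=6
step 2: discover 0; path=6>0; order=6,0
step 3: discover 2; path=6>2; order=6,0,2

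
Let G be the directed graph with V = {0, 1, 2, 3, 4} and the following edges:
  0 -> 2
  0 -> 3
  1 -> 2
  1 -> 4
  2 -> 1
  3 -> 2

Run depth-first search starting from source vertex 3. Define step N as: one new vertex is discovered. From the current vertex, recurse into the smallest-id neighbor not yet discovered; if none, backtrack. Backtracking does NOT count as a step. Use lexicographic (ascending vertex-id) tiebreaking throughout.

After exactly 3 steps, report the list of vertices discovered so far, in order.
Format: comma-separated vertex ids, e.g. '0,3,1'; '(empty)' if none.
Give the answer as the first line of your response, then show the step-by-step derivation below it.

3,2,1

step 1: discover 3; path=3; order=3
step 2: discover 2; path=3>2; order=3,2
step 3: discover 1; path=3>2>1; order=3,2,1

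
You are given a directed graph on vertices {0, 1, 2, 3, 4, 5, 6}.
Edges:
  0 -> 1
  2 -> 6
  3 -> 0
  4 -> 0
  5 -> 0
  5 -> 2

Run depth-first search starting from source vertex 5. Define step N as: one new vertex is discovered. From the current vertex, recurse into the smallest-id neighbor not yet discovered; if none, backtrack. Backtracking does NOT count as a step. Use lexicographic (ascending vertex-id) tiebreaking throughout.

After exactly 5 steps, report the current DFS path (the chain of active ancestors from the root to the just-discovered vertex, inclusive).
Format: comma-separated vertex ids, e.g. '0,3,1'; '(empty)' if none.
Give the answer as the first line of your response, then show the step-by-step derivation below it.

5,2,6

step 1: discover 5; path=5; order=5
step 2: discover 0; path=5>0; order=5,0
step 3: discover 1; path=5>0>1; order=5,0,1
step 4: discover 2; path=5>2; order=5,0,1,2
step 5: discover 6; path=5>2>6; order=5,0,1,2,6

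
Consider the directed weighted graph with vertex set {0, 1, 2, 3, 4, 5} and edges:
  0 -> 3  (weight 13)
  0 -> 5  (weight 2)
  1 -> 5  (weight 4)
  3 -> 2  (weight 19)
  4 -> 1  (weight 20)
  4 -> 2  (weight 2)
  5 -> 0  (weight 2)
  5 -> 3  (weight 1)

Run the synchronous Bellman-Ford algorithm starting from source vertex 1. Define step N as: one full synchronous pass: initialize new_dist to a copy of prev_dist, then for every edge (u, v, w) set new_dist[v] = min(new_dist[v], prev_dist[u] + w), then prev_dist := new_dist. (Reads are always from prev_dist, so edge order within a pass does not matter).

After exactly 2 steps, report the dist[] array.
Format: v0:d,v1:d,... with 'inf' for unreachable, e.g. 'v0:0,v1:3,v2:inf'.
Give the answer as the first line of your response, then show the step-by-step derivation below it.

v0:6,v1:0,v2:inf,v3:5,v4:inf,v5:4

step 1: dist = v0:inf,v1:0,v2:inf,v3:inf,v4:inf,v5:4
step 2: dist = v0:6,v1:0,v2:inf,v3:5,v4:inf,v5:4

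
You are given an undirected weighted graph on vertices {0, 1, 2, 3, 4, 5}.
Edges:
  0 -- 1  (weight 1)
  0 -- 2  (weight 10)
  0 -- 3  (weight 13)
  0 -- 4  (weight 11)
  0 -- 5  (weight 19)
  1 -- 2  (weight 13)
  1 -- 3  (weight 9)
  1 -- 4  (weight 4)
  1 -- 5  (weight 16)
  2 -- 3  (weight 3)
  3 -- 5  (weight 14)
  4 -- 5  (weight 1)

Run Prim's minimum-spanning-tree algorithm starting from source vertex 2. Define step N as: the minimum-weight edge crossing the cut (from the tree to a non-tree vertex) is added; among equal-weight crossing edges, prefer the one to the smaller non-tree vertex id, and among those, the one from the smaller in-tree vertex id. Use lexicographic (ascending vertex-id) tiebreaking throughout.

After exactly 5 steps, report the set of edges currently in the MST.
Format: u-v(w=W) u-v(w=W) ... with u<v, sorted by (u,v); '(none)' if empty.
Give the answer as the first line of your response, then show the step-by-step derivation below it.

0-1(w=1) 1-3(w=9) 1-4(w=4) 2-3(w=3) 4-5(w=1)

step 1: add edge 2-3 (w=3); MST = {2-3(w=3)}
step 2: add edge 1-3 (w=9); MST = {1-3(w=9) 2-3(w=3)}
step 3: add edge 0-1 (w=1); MST = {0-1(w=1) 1-3(w=9) 2-3(w=3)}
step 4: add edge 1-4 (w=4); MST = {0-1(w=1) 1-3(w=9) 1-4(w=4) 2-3(w=3)}
step 5: add edge 4-5 (w=1); MST = {0-1(w=1) 1-3(w=9) 1-4(w=4) 2-3(w=3) 4-5(w=1)}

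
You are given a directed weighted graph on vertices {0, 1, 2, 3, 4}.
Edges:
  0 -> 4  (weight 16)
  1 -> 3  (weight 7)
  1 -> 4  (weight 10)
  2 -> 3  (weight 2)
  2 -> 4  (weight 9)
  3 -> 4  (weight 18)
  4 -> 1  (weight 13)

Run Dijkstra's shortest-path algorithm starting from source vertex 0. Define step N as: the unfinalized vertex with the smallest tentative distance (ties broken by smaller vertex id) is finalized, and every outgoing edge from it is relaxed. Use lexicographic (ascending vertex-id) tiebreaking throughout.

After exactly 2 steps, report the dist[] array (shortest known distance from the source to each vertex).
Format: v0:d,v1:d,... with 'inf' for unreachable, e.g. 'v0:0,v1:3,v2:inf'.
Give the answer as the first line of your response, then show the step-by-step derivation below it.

v0:0,v1:29,v2:inf,v3:inf,v4:16

step 1: dist = v0:0,v1:inf,v2:inf,v3:inf,v4:16
step 2: dist = v0:0,v1:29,v2:inf,v3:inf,v4:16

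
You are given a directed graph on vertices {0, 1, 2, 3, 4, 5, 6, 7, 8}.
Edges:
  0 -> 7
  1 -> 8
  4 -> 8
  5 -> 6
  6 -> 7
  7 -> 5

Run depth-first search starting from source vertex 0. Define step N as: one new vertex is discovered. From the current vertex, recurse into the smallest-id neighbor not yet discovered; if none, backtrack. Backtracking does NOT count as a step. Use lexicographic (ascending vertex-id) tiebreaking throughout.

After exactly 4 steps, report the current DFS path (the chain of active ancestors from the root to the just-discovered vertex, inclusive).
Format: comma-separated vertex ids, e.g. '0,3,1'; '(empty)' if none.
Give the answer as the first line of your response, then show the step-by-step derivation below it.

0,7,5,6

step 1: discover 0; path=0; order=0
step 2: discover 7; path=0>7; order=0,7
step 3: discover 5; path=0>7>5; order=0,7,5
step 4: discover 6; path=0>7>5>6; order=0,7,5,6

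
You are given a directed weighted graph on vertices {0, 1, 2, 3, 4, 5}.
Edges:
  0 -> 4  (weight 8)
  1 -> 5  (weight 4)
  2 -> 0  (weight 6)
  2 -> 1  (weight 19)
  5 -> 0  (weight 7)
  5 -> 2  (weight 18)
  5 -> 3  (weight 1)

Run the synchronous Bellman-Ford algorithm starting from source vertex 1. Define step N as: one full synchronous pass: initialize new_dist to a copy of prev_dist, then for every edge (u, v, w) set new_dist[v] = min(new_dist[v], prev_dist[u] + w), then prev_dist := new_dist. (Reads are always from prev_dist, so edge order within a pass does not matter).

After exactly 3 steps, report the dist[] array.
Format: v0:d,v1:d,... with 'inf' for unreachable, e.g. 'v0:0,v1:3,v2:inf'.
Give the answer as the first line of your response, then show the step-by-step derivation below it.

v0:11,v1:0,v2:22,v3:5,v4:19,v5:4

step 1: dist = v0:inf,v1:0,v2:inf,v3:inf,v4:inf,v5:4
step 2: dist = v0:11,v1:0,v2:22,v3:5,v4:inf,v5:4
step 3: dist = v0:11,v1:0,v2:22,v3:5,v4:19,v5:4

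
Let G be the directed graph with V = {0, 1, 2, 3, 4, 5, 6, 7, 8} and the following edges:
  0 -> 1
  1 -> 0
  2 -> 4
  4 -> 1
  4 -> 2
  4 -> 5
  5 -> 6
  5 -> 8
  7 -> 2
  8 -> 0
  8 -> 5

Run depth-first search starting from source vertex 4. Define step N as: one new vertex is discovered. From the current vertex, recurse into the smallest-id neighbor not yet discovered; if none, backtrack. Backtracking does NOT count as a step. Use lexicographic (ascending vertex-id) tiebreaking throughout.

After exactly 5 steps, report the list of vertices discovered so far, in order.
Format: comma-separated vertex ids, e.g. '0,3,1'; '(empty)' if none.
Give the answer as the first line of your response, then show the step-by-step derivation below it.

4,1,0,2,5

step 1: discover 4; path=4; order=4
step 2: discover 1; path=4>1; order=4,1
step 3: discover 0; path=4>1>0; order=4,1,0
step 4: discover 2; path=4>2; order=4,1,0,2
step 5: discover 5; path=4>5; order=4,1,0,2,5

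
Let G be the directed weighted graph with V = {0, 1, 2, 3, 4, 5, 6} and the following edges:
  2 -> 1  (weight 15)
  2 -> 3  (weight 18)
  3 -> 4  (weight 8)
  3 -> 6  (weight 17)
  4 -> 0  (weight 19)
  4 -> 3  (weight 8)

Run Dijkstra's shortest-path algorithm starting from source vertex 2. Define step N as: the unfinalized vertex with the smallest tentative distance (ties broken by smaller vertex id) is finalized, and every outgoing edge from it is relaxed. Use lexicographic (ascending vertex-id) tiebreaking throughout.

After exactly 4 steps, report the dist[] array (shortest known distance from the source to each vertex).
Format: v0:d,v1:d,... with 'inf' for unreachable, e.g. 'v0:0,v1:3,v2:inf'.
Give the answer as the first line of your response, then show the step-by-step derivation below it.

v0:45,v1:15,v2:0,v3:18,v4:26,v5:inf,v6:35

step 1: dist = v0:inf,v1:15,v2:0,v3:18,v4:inf,v5:inf,v6:inf
step 2: dist = v0:inf,v1:15,v2:0,v3:18,v4:inf,v5:inf,v6:inf
step 3: dist = v0:inf,v1:15,v2:0,v3:18,v4:26,v5:inf,v6:35
step 4: dist = v0:45,v1:15,v2:0,v3:18,v4:26,v5:inf,v6:35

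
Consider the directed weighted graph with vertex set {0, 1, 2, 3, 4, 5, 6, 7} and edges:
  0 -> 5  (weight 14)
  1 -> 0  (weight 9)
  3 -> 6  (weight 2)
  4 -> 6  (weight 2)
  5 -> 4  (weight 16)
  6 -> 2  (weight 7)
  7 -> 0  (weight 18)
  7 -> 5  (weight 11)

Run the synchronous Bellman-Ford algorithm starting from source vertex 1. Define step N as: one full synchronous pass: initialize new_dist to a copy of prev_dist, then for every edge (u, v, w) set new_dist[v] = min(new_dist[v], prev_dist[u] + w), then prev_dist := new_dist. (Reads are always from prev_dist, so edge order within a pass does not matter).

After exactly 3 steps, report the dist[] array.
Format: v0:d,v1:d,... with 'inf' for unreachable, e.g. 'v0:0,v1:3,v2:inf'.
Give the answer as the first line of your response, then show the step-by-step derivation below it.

v0:9,v1:0,v2:inf,v3:inf,v4:39,v5:23,v6:inf,v7:inf

step 1: dist = v0:9,v1:0,v2:inf,v3:inf,v4:inf,v5:inf,v6:inf,v7:inf
step 2: dist = v0:9,v1:0,v2:inf,v3:inf,v4:inf,v5:23,v6:inf,v7:inf
step 3: dist = v0:9,v1:0,v2:inf,v3:inf,v4:39,v5:23,v6:inf,v7:inf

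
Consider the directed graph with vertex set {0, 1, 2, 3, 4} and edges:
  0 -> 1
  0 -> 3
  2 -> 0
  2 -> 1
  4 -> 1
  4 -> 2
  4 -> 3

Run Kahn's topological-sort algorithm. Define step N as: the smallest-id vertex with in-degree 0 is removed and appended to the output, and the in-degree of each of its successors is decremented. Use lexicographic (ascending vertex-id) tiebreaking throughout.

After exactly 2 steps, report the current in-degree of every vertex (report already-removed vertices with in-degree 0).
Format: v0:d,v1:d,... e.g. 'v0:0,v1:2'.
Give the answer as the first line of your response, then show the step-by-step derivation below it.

v0:0,v1:1,v2:0,v3:1,v4:0

step 1: output 4; order=[4]; indeg=(1,2,0,1,0)
step 2: output 2; order=[4,2]; indeg=(0,1,0,1,0)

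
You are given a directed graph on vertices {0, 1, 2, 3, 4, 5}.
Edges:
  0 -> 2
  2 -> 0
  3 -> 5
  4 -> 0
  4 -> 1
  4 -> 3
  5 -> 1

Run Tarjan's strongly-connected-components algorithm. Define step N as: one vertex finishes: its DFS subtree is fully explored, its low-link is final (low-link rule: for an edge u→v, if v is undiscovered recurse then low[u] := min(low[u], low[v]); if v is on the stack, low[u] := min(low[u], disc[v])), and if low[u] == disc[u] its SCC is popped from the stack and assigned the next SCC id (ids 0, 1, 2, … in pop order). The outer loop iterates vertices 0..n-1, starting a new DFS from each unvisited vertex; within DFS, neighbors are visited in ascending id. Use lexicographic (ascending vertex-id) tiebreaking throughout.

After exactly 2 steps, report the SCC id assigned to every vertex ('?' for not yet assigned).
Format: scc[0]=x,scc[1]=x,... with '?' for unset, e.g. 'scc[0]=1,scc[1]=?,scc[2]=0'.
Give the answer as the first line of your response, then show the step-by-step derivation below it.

scc[0]=0,scc[1]=?,scc[2]=0,scc[3]=?,scc[4]=?,scc[5]=?

step 1: low=(low[0]=0,low[1]=?,low[2]=0,low[3]=?,low[4]=?,low[5]=?); scc=(scc[0]=?,scc[1]=?,scc[2]=?,scc[3]=?,scc[4]=?,scc[5]=?)
step 2: low=(low[0]=0,low[1]=?,low[2]=0,low[3]=?,low[4]=?,low[5]=?); scc=(scc[0]=0,scc[1]=?,scc[2]=0,scc[3]=?,scc[4]=?,scc[5]=?)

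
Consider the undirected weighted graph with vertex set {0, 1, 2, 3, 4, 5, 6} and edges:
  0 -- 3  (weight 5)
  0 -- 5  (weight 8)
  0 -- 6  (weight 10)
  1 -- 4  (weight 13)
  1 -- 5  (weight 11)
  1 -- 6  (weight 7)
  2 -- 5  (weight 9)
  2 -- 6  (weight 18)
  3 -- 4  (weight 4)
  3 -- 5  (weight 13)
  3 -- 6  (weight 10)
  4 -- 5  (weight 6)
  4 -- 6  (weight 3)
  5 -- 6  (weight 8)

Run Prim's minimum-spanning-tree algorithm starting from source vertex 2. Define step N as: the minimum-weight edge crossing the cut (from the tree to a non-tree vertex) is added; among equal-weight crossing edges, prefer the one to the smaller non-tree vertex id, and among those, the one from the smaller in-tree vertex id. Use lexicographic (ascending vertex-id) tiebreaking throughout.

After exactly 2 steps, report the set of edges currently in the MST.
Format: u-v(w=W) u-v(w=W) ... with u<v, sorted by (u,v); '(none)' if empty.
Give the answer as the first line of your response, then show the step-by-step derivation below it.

2-5(w=9) 4-5(w=6)

step 1: add edge 2-5 (w=9); MST = {2-5(w=9)}
step 2: add edge 4-5 (w=6); MST = {2-5(w=9) 4-5(w=6)}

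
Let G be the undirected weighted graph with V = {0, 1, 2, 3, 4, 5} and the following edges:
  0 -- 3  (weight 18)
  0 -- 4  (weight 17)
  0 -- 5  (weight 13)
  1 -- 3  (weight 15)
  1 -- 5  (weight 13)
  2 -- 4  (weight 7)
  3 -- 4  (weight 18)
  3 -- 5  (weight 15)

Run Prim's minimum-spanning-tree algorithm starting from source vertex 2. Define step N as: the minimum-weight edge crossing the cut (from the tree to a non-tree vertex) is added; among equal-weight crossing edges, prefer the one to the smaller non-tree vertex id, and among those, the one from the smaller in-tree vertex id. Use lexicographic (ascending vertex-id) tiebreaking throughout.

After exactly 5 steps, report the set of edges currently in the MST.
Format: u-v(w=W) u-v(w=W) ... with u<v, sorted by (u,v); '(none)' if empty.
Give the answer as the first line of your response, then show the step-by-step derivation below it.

0-4(w=17) 0-5(w=13) 1-3(w=15) 1-5(w=13) 2-4(w=7)

step 1: add edge 2-4 (w=7); MST = {2-4(w=7)}
step 2: add edge 0-4 (w=17); MST = {0-4(w=17) 2-4(w=7)}
step 3: add edge 0-5 (w=13); MST = {0-4(w=17) 0-5(w=13) 2-4(w=7)}
step 4: add edge 1-5 (w=13); MST = {0-4(w=17) 0-5(w=13) 1-5(w=13) 2-4(w=7)}
step 5: add edge 1-3 (w=15); MST = {0-4(w=17) 0-5(w=13) 1-3(w=15) 1-5(w=13) 2-4(w=7)}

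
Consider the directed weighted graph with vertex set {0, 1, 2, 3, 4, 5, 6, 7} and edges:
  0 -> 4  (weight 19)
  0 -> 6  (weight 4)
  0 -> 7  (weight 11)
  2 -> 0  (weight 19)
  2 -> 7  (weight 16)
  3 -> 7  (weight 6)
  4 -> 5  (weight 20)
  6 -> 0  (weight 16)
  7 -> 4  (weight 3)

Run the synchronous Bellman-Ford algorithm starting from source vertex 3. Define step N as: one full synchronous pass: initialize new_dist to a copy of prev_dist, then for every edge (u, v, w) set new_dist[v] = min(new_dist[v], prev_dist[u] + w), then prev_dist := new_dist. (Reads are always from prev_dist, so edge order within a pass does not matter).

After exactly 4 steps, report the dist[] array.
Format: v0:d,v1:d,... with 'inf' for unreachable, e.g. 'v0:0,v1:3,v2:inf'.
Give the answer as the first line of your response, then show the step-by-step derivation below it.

v0:inf,v1:inf,v2:inf,v3:0,v4:9,v5:29,v6:inf,v7:6

step 1: dist = v0:inf,v1:inf,v2:inf,v3:0,v4:inf,v5:inf,v6:inf,v7:6
step 2: dist = v0:inf,v1:inf,v2:inf,v3:0,v4:9,v5:inf,v6:inf,v7:6
step 3: dist = v0:inf,v1:inf,v2:inf,v3:0,v4:9,v5:29,v6:inf,v7:6
step 4: dist = v0:inf,v1:inf,v2:inf,v3:0,v4:9,v5:29,v6:inf,v7:6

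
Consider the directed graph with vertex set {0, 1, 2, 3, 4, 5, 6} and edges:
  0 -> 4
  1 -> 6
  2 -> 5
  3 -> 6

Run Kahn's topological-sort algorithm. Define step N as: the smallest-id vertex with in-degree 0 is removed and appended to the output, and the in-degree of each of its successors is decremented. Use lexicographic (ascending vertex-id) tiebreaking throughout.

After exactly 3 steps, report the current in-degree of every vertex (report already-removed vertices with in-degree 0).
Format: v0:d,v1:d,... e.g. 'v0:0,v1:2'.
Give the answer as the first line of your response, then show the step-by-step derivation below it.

v0:0,v1:0,v2:0,v3:0,v4:0,v5:0,v6:1

step 1: output 0; order=[0]; indeg=(0,0,0,0,0,1,2)
step 2: output 1; order=[0,1]; indeg=(0,0,0,0,0,1,1)
step 3: output 2; order=[0,1,2]; indeg=(0,0,0,0,0,0,1)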